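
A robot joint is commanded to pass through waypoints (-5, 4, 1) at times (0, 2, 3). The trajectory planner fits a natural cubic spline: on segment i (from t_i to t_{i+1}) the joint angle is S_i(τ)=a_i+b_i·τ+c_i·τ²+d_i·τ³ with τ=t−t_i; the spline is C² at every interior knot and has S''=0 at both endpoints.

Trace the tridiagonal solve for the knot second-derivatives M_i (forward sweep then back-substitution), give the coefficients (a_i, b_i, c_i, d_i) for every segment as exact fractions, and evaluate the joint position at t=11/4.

Δ: Δ0=9/2, Δ1=-3
row 1: diag=6, rhs=-45; c'=1/6, d'=-15/2
back: M1=-15/2
M: M0=0, M1=-15/2, M2=0
seg 0: a=-5, c=M0/2=0, d=(M1−M0)/(6·2)=-5/8, b=Δ0−h0·(2M0+M1)/6=7
seg 1: a=4, c=M1/2=-15/4, d=(M2−M1)/(6·1)=5/4, b=Δ1−h1·(2M1+M2)/6=-1/2
t_q=11/4 → seg 1, τ=3/4; S=4+-1/2·τ+-15/4·τ²+5/4·τ³=523/256

  seg 0: a=-5 b=7 c=0 d=-5/8
  seg 1: a=4 b=-1/2 c=-15/4 d=5/4
S(11/4) = 523/256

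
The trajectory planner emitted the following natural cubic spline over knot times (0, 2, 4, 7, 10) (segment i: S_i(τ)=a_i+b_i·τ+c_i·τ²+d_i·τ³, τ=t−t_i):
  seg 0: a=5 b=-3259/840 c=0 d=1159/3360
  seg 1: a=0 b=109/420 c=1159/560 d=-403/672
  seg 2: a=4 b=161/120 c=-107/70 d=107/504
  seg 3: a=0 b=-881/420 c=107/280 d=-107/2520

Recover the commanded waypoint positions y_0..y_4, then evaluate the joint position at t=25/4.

y_0=5 y_1=0 y_2=4 y_3=0 y_4=-4
S(25/4) = 30439/17920

y_0 = S_0(0) = a_0 = 5
y_1 = S_1(0) = a_1 = 0
y_2 = S_2(0) = a_2 = 4
y_3 = S_3(0) = a_3 = 0
y_4 = S_3(3) = -4
t_q=25/4 is in segment 2 (τ=9/4); S_2(τ)=30439/17920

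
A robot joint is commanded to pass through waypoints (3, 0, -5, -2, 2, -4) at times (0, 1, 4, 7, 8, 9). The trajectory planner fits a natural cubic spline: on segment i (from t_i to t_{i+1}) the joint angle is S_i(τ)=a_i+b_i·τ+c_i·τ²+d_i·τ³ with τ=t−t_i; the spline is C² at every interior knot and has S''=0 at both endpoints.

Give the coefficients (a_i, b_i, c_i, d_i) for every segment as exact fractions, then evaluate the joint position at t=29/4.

Δ: Δ0=-3, Δ1=-5/3, Δ2=1, Δ3=4, Δ4=-6
row 1: diag=8, rhs=8; c'=3/8, d'=1
row 2: denom=12−3·3/8=87/8; d'=(16−3·1)/(87/8)=104/87
row 3: denom=8−3·8/29=208/29; d'=(18−3·104/87)/(208/29)=209/104
row 4: denom=4−1·29/208=803/208; d'=(-60−1·209/104)/(803/208)=-12898/803
back: M4=-12898/803
back: M3=209/104−29/208·-12898/803=3412/803
back: M2=104/87−8/29·3412/803=56/2409
back: M1=1−3/8·56/2409=796/803
M: M0=0, M1=796/803, M2=56/2409, M3=3412/803, M4=-12898/803, M5=0
seg 0: a=3, c=M0/2=0, d=(M1−M0)/(6·1)=398/2409, b=Δ0−h0·(2M0+M1)/6=-7625/2409
seg 1: a=0, c=M1/2=398/803, d=(M2−M1)/(6·3)=-106/1971, b=Δ1−h1·(2M1+M2)/6=-6431/2409
seg 2: a=-5, c=M2/2=28/2409, d=(M3−M2)/(6·3)=5090/21681, b=Δ2−h2·(2M2+M3)/6=-2765/2409
seg 3: a=-2, c=M3/2=1706/803, d=(M4−M3)/(6·1)=-8155/2409, b=Δ3−h3·(2M3+M4)/6=12673/2409
seg 4: a=2, c=M4/2=-6449/803, d=(M5−M4)/(6·1)=6449/2409, b=Δ4−h4·(2M4+M5)/6=-1556/2409
t_q=29/4 → seg 3, τ=1/4; S=-2+12673/2409·τ+1706/803·τ²+-8155/2409·τ³=-31089/51392

  seg 0: a=3 b=-7625/2409 c=0 d=398/2409
  seg 1: a=0 b=-6431/2409 c=398/803 d=-106/1971
  seg 2: a=-5 b=-2765/2409 c=28/2409 d=5090/21681
  seg 3: a=-2 b=12673/2409 c=1706/803 d=-8155/2409
  seg 4: a=2 b=-1556/2409 c=-6449/803 d=6449/2409
S(29/4) = -31089/51392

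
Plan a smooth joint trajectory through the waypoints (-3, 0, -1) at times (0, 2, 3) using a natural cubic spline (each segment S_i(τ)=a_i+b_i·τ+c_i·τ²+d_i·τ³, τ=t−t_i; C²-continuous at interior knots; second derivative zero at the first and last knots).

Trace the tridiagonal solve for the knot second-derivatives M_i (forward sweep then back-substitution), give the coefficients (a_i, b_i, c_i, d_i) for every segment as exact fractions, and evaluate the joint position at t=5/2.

  seg 0: a=-3 b=7/3 c=0 d=-5/24
  seg 1: a=0 b=-1/6 c=-5/4 d=5/12
S(5/2) = -11/32

Δ: Δ0=3/2, Δ1=-1
row 1: diag=6, rhs=-15; c'=1/6, d'=-5/2
back: M1=-5/2
M: M0=0, M1=-5/2, M2=0
seg 0: a=-3, c=M0/2=0, d=(M1−M0)/(6·2)=-5/24, b=Δ0−h0·(2M0+M1)/6=7/3
seg 1: a=0, c=M1/2=-5/4, d=(M2−M1)/(6·1)=5/12, b=Δ1−h1·(2M1+M2)/6=-1/6
t_q=5/2 → seg 1, τ=1/2; S=0+-1/6·τ+-5/4·τ²+5/12·τ³=-11/32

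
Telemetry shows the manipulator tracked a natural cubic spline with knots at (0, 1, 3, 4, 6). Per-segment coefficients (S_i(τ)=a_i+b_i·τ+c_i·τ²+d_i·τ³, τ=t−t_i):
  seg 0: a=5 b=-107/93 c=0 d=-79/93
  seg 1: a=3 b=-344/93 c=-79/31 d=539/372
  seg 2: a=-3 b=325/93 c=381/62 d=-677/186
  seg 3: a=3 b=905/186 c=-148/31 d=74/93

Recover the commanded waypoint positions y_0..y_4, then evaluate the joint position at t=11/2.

y_0 = S_0(0) = a_0 = 5
y_1 = S_1(0) = a_1 = 3
y_2 = S_2(0) = a_2 = -3
y_3 = S_3(0) = a_3 = 3
y_4 = S_3(2) = 0
t_q=11/2 is in segment 3 (τ=3/2); S_3(τ)=139/62

y_0=5 y_1=3 y_2=-3 y_3=3 y_4=0
S(11/2) = 139/62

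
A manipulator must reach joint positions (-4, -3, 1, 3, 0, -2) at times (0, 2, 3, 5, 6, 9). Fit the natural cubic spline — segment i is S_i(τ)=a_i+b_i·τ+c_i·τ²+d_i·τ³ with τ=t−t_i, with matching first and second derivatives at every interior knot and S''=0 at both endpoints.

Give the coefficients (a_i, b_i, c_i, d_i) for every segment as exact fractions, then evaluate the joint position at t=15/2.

Δ: Δ0=1/2, Δ1=4, Δ2=1, Δ3=-3, Δ4=-2/3
row 1: diag=6, rhs=21; c'=1/6, d'=7/2
row 2: denom=6−1·1/6=35/6; d'=(-18−1·7/2)/(35/6)=-129/35
row 3: denom=6−2·12/35=186/35; d'=(-24−2·-129/35)/(186/35)=-97/31
row 4: denom=8−1·35/186=1453/186; d'=(14−1·-97/31)/(1453/186)=3186/1453
back: M4=3186/1453
back: M3=-97/31−35/186·3186/1453=-5146/1453
back: M2=-129/35−12/35·-5146/1453=-3591/1453
back: M1=7/2−1/6·-3591/1453=5684/1453
M: M0=0, M1=5684/1453, M2=-3591/1453, M3=-5146/1453, M4=3186/1453, M5=0
seg 0: a=-4, c=M0/2=0, d=(M1−M0)/(6·2)=1421/4359, b=Δ0−h0·(2M0+M1)/6=-7009/8718
seg 1: a=-3, c=M1/2=2842/1453, d=(M2−M1)/(6·1)=-9275/8718, b=Δ1−h1·(2M1+M2)/6=27095/8718
seg 2: a=1, c=M2/2=-3591/2906, d=(M3−M2)/(6·2)=-1555/17436, b=Δ2−h2·(2M2+M3)/6=16687/4359
seg 3: a=3, c=M3/2=-2573/1453, d=(M4−M3)/(6·1)=4166/4359, b=Δ3−h3·(2M3+M4)/6=-9524/4359
seg 4: a=0, c=M4/2=1593/1453, d=(M5−M4)/(6·3)=-177/1453, b=Δ4−h4·(2M4+M5)/6=-12464/4359
t_q=15/2 → seg 4, τ=3/2; S=0+-12464/4359·τ+1593/1453·τ²+-177/1453·τ³=-25961/11624

  seg 0: a=-4 b=-7009/8718 c=0 d=1421/4359
  seg 1: a=-3 b=27095/8718 c=2842/1453 d=-9275/8718
  seg 2: a=1 b=16687/4359 c=-3591/2906 d=-1555/17436
  seg 3: a=3 b=-9524/4359 c=-2573/1453 d=4166/4359
  seg 4: a=0 b=-12464/4359 c=1593/1453 d=-177/1453
S(15/2) = -25961/11624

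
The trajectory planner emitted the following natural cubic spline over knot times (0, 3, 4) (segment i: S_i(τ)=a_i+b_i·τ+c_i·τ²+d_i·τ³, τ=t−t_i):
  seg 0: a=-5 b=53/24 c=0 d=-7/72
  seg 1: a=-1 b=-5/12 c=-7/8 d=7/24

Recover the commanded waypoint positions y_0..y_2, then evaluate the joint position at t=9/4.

y_0=-5 y_1=-1 y_2=-2
S(9/4) = -583/512

y_0 = S_0(0) = a_0 = -5
y_1 = S_1(0) = a_1 = -1
y_2 = S_1(1) = -2
t_q=9/4 is in segment 0 (τ=9/4); S_0(τ)=-583/512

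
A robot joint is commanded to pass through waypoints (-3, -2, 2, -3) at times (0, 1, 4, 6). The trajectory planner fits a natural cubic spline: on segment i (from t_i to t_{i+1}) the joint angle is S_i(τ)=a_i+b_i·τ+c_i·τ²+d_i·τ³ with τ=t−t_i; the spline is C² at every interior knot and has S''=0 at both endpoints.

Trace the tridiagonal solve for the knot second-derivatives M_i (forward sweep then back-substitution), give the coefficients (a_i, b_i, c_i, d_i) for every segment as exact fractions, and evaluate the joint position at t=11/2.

  seg 0: a=-3 b=337/426 c=0 d=89/426
  seg 1: a=-2 b=302/213 c=89/142 d=-31/142
  seg 2: a=2 b=-305/426 c=-95/71 d=95/426
S(11/2) = -1513/1136

Δ: Δ0=1, Δ1=4/3, Δ2=-5/2
row 1: diag=8, rhs=2; c'=3/8, d'=1/4
row 2: denom=10−3·3/8=71/8; d'=(-23−3·1/4)/(71/8)=-190/71
back: M2=-190/71
back: M1=1/4−3/8·-190/71=89/71
M: M0=0, M1=89/71, M2=-190/71, M3=0
seg 0: a=-3, c=M0/2=0, d=(M1−M0)/(6·1)=89/426, b=Δ0−h0·(2M0+M1)/6=337/426
seg 1: a=-2, c=M1/2=89/142, d=(M2−M1)/(6·3)=-31/142, b=Δ1−h1·(2M1+M2)/6=302/213
seg 2: a=2, c=M2/2=-95/71, d=(M3−M2)/(6·2)=95/426, b=Δ2−h2·(2M2+M3)/6=-305/426
t_q=11/2 → seg 2, τ=3/2; S=2+-305/426·τ+-95/71·τ²+95/426·τ³=-1513/1136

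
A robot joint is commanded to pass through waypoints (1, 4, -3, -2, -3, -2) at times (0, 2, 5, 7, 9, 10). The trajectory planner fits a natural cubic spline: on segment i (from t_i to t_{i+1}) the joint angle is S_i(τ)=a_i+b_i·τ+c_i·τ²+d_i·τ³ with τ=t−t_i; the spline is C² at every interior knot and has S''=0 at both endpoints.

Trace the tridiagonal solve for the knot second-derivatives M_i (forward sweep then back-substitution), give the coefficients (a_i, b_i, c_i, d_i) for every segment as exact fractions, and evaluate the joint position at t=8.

  seg 0: a=1 b=14537/5646 c=0 d=-1517/5646
  seg 1: a=4 b=-3667/5646 c=-1517/941 d=5933/16938
  seg 2: a=-3 b=-2441/2823 c=2899/1882 d=-9689/22584
  seg 3: a=-2 b=839/5646 c=-3891/3764 d=8011/22584
  seg 4: a=-3 b=763/2823 c=1030/941 d=-1030/2823
S(8) = -19049/7528

Δ: Δ0=3/2, Δ1=-7/3, Δ2=1/2, Δ3=-1/2, Δ4=1
row 1: diag=10, rhs=-23; c'=3/10, d'=-23/10
row 2: denom=10−3·3/10=91/10; d'=(17−3·-23/10)/(91/10)=239/91
row 3: denom=8−2·20/91=688/91; d'=(-6−2·239/91)/(688/91)=-64/43
row 4: denom=6−2·91/344=941/172; d'=(9−2·-64/43)/(941/172)=2060/941
back: M4=2060/941
back: M3=-64/43−91/344·2060/941=-3891/1882
back: M2=239/91−20/91·-3891/1882=2899/941
back: M1=-23/10−3/10·2899/941=-3034/941
M: M0=0, M1=-3034/941, M2=2899/941, M3=-3891/1882, M4=2060/941, M5=0
seg 0: a=1, c=M0/2=0, d=(M1−M0)/(6·2)=-1517/5646, b=Δ0−h0·(2M0+M1)/6=14537/5646
seg 1: a=4, c=M1/2=-1517/941, d=(M2−M1)/(6·3)=5933/16938, b=Δ1−h1·(2M1+M2)/6=-3667/5646
seg 2: a=-3, c=M2/2=2899/1882, d=(M3−M2)/(6·2)=-9689/22584, b=Δ2−h2·(2M2+M3)/6=-2441/2823
seg 3: a=-2, c=M3/2=-3891/3764, d=(M4−M3)/(6·2)=8011/22584, b=Δ3−h3·(2M3+M4)/6=839/5646
seg 4: a=-3, c=M4/2=1030/941, d=(M5−M4)/(6·1)=-1030/2823, b=Δ4−h4·(2M4+M5)/6=763/2823
t_q=8 → seg 3, τ=1; S=-2+839/5646·τ+-3891/3764·τ²+8011/22584·τ³=-19049/7528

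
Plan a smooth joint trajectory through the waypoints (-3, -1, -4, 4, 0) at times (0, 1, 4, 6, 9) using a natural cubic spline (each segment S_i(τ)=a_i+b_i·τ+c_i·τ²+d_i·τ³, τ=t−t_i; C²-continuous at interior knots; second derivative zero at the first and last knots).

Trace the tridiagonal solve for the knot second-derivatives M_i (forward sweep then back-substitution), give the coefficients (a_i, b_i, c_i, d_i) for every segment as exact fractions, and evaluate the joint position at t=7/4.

Δ: Δ0=2, Δ1=-1, Δ2=4, Δ3=-4/3
row 1: diag=8, rhs=-18; c'=3/8, d'=-9/4
row 2: denom=10−3·3/8=71/8; d'=(30−3·-9/4)/(71/8)=294/71
row 3: denom=10−2·16/71=678/71; d'=(-32−2·294/71)/(678/71)=-1430/339
back: M3=-1430/339
back: M2=294/71−16/71·-1430/339=1726/339
back: M1=-9/4−3/8·1726/339=-470/113
M: M0=0, M1=-470/113, M2=1726/339, M3=-1430/339, M4=0
seg 0: a=-3, c=M0/2=0, d=(M1−M0)/(6·1)=-235/339, b=Δ0−h0·(2M0+M1)/6=913/339
seg 1: a=-1, c=M1/2=-235/113, d=(M2−M1)/(6·3)=1568/3051, b=Δ1−h1·(2M1+M2)/6=208/339
seg 2: a=-4, c=M2/2=863/339, d=(M3−M2)/(6·2)=-263/339, b=Δ2−h2·(2M2+M3)/6=682/339
seg 3: a=4, c=M3/2=-715/339, d=(M4−M3)/(6·3)=715/3051, b=Δ3−h3·(2M3+M4)/6=326/113
t_q=7/4 → seg 1, τ=3/4; S=-1+208/339·τ+-235/113·τ²+1568/3051·τ³=-2699/1808

  seg 0: a=-3 b=913/339 c=0 d=-235/339
  seg 1: a=-1 b=208/339 c=-235/113 d=1568/3051
  seg 2: a=-4 b=682/339 c=863/339 d=-263/339
  seg 3: a=4 b=326/113 c=-715/339 d=715/3051
S(7/4) = -2699/1808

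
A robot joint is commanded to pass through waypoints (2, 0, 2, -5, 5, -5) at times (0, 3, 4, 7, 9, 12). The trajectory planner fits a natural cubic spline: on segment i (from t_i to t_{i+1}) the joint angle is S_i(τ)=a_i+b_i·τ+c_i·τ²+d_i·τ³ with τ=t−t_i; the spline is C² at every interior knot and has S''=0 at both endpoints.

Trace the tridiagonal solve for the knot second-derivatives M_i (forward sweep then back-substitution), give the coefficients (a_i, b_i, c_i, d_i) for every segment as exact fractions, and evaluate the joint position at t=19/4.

  seg 0: a=2 b=-613/296 c=0 d=1247/7992
  seg 1: a=0 b=317/148 c=1247/888 d=-1373/888
  seg 2: a=2 b=277/888 c=-359/111 d=2089/2664
  seg 3: a=-5 b=923/444 c=3395/888 d=-1049/888
  seg 4: a=5 b=473/148 c=-2899/888 d=2899/7992
S(19/4) = 14123/18944

Δ: Δ0=-2/3, Δ1=2, Δ2=-7/3, Δ3=5, Δ4=-10/3
row 1: diag=8, rhs=16; c'=1/8, d'=2
row 2: denom=8−1·1/8=63/8; d'=(-26−1·2)/(63/8)=-32/9
row 3: denom=10−3·8/21=62/7; d'=(44−3·-32/9)/(62/7)=574/93
row 4: denom=10−2·7/31=296/31; d'=(-50−2·574/93)/(296/31)=-2899/444
back: M4=-2899/444
back: M3=574/93−7/31·-2899/444=3395/444
back: M2=-32/9−8/21·3395/444=-718/111
back: M1=2−1/8·-718/111=1247/444
M: M0=0, M1=1247/444, M2=-718/111, M3=3395/444, M4=-2899/444, M5=0
seg 0: a=2, c=M0/2=0, d=(M1−M0)/(6·3)=1247/7992, b=Δ0−h0·(2M0+M1)/6=-613/296
seg 1: a=0, c=M1/2=1247/888, d=(M2−M1)/(6·1)=-1373/888, b=Δ1−h1·(2M1+M2)/6=317/148
seg 2: a=2, c=M2/2=-359/111, d=(M3−M2)/(6·3)=2089/2664, b=Δ2−h2·(2M2+M3)/6=277/888
seg 3: a=-5, c=M3/2=3395/888, d=(M4−M3)/(6·2)=-1049/888, b=Δ3−h3·(2M3+M4)/6=923/444
seg 4: a=5, c=M4/2=-2899/888, d=(M5−M4)/(6·3)=2899/7992, b=Δ4−h4·(2M4+M5)/6=473/148
t_q=19/4 → seg 2, τ=3/4; S=2+277/888·τ+-359/111·τ²+2089/2664·τ³=14123/18944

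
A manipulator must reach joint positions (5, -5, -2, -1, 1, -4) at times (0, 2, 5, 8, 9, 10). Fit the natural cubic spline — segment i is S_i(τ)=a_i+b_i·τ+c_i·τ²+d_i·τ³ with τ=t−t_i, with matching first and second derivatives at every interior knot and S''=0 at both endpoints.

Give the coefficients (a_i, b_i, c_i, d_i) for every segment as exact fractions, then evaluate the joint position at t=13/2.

Δ: Δ0=-5, Δ1=1, Δ2=1/3, Δ3=2, Δ4=-5
row 1: diag=10, rhs=36; c'=3/10, d'=18/5
row 2: denom=12−3·3/10=111/10; d'=(-4−3·18/5)/(111/10)=-4/3
row 3: denom=8−3·10/37=266/37; d'=(10−3·-4/3)/(266/37)=37/19
row 4: denom=4−1·37/266=1027/266; d'=(-42−1·37/19)/(1027/266)=-11690/1027
back: M4=-11690/1027
back: M3=37/19−37/266·-11690/1027=3626/1027
back: M2=-4/3−10/37·3626/1027=-7048/3081
back: M1=18/5−3/10·-7048/3081=4402/1027
M: M0=0, M1=4402/1027, M2=-7048/3081, M3=3626/1027, M4=-11690/1027, M5=0
seg 0: a=5, c=M0/2=0, d=(M1−M0)/(6·2)=2201/6162, b=Δ0−h0·(2M0+M1)/6=-19807/3081
seg 1: a=-5, c=M1/2=2201/1027, d=(M2−M1)/(6·3)=-779/2133, b=Δ1−h1·(2M1+M2)/6=-6601/3081
seg 2: a=-2, c=M2/2=-3524/3081, d=(M3−M2)/(6·3)=8963/27729, b=Δ2−h2·(2M2+M3)/6=2636/3081
seg 3: a=-1, c=M3/2=1813/1027, d=(M4−M3)/(6·1)=-7658/3081, b=Δ3−h3·(2M3+M4)/6=8381/3081
seg 4: a=1, c=M4/2=-5845/1027, d=(M5−M4)/(6·1)=5845/3081, b=Δ4−h4·(2M4+M5)/6=-3715/3081
t_q=13/2 → seg 2, τ=3/2; S=-2+2636/3081·τ+-3524/3081·τ²+8963/27729·τ³=-18069/8216

  seg 0: a=5 b=-19807/3081 c=0 d=2201/6162
  seg 1: a=-5 b=-6601/3081 c=2201/1027 d=-779/2133
  seg 2: a=-2 b=2636/3081 c=-3524/3081 d=8963/27729
  seg 3: a=-1 b=8381/3081 c=1813/1027 d=-7658/3081
  seg 4: a=1 b=-3715/3081 c=-5845/1027 d=5845/3081
S(13/2) = -18069/8216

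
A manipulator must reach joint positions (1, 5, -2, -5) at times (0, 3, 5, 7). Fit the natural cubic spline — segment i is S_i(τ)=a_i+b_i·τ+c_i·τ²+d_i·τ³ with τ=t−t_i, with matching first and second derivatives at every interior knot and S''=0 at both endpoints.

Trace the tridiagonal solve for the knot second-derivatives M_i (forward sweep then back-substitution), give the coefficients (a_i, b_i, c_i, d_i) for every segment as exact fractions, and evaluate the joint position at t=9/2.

Δ: Δ0=4/3, Δ1=-7/2, Δ2=-3/2
row 1: diag=10, rhs=-29; c'=1/5, d'=-29/10
row 2: denom=8−2·1/5=38/5; d'=(12−2·-29/10)/(38/5)=89/38
back: M2=89/38
back: M1=-29/10−1/5·89/38=-64/19
M: M0=0, M1=-64/19, M2=89/38, M3=0
seg 0: a=1, c=M0/2=0, d=(M1−M0)/(6·3)=-32/171, b=Δ0−h0·(2M0+M1)/6=172/57
seg 1: a=5, c=M1/2=-32/19, d=(M2−M1)/(6·2)=217/456, b=Δ1−h1·(2M1+M2)/6=-116/57
seg 2: a=-2, c=M2/2=89/76, d=(M3−M2)/(6·2)=-89/456, b=Δ2−h2·(2M2+M3)/6=-349/114
t_q=9/2 → seg 1, τ=3/2; S=5+-116/57·τ+-32/19·τ²+217/456·τ³=-287/1216

  seg 0: a=1 b=172/57 c=0 d=-32/171
  seg 1: a=5 b=-116/57 c=-32/19 d=217/456
  seg 2: a=-2 b=-349/114 c=89/76 d=-89/456
S(9/2) = -287/1216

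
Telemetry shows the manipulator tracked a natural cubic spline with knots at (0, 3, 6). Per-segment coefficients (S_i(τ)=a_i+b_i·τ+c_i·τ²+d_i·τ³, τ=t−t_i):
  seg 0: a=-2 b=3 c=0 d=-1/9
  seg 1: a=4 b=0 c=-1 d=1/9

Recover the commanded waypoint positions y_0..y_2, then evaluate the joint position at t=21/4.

y_0=-2 y_1=4 y_2=-2
S(21/4) = 13/64

y_0 = S_0(0) = a_0 = -2
y_1 = S_1(0) = a_1 = 4
y_2 = S_1(3) = -2
t_q=21/4 is in segment 1 (τ=9/4); S_1(τ)=13/64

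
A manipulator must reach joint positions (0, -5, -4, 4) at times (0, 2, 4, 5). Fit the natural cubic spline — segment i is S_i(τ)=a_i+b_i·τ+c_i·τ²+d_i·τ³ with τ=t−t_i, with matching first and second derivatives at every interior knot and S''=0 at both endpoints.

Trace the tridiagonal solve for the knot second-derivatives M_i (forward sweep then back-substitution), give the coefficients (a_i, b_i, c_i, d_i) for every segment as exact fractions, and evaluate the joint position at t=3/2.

Δ: Δ0=-5/2, Δ1=1/2, Δ2=8
row 1: diag=8, rhs=18; c'=1/4, d'=9/4
row 2: denom=6−2·1/4=11/2; d'=(45−2·9/4)/(11/2)=81/11
back: M2=81/11
back: M1=9/4−1/4·81/11=9/22
M: M0=0, M1=9/22, M2=81/11, M3=0
seg 0: a=0, c=M0/2=0, d=(M1−M0)/(6·2)=3/88, b=Δ0−h0·(2M0+M1)/6=-29/11
seg 1: a=-5, c=M1/2=9/44, d=(M2−M1)/(6·2)=51/88, b=Δ1−h1·(2M1+M2)/6=-49/22
seg 2: a=-4, c=M2/2=81/22, d=(M3−M2)/(6·1)=-27/22, b=Δ2−h2·(2M2+M3)/6=61/11
t_q=3/2 → seg 0, τ=3/2; S=0+-29/11·τ+0·τ²+3/88·τ³=-2703/704

  seg 0: a=0 b=-29/11 c=0 d=3/88
  seg 1: a=-5 b=-49/22 c=9/44 d=51/88
  seg 2: a=-4 b=61/11 c=81/22 d=-27/22
S(3/2) = -2703/704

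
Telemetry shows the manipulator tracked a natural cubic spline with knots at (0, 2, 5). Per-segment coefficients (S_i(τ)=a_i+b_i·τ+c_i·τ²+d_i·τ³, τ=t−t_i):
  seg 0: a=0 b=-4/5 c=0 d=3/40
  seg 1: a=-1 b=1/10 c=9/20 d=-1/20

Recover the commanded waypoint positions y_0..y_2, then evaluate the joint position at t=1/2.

y_0 = S_0(0) = a_0 = 0
y_1 = S_1(0) = a_1 = -1
y_2 = S_1(3) = 2
t_q=1/2 is in segment 0 (τ=1/2); S_0(τ)=-25/64

y_0=0 y_1=-1 y_2=2
S(1/2) = -25/64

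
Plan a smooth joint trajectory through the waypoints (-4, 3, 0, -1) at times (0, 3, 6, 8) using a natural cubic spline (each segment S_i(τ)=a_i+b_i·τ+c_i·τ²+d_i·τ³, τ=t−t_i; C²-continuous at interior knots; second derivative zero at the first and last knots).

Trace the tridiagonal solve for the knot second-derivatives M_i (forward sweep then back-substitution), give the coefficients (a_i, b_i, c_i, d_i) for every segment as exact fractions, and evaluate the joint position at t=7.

  seg 0: a=-4 b=727/222 c=0 d=-209/1998
  seg 1: a=3 b=50/111 c=-209/222 d=305/1998
  seg 2: a=0 b=-239/222 c=16/37 d=-8/111
S(7) = -53/74

Δ: Δ0=7/3, Δ1=-1, Δ2=-1/2
row 1: diag=12, rhs=-20; c'=1/4, d'=-5/3
row 2: denom=10−3·1/4=37/4; d'=(3−3·-5/3)/(37/4)=32/37
back: M2=32/37
back: M1=-5/3−1/4·32/37=-209/111
M: M0=0, M1=-209/111, M2=32/37, M3=0
seg 0: a=-4, c=M0/2=0, d=(M1−M0)/(6·3)=-209/1998, b=Δ0−h0·(2M0+M1)/6=727/222
seg 1: a=3, c=M1/2=-209/222, d=(M2−M1)/(6·3)=305/1998, b=Δ1−h1·(2M1+M2)/6=50/111
seg 2: a=0, c=M2/2=16/37, d=(M3−M2)/(6·2)=-8/111, b=Δ2−h2·(2M2+M3)/6=-239/222
t_q=7 → seg 2, τ=1; S=0+-239/222·τ+16/37·τ²+-8/111·τ³=-53/74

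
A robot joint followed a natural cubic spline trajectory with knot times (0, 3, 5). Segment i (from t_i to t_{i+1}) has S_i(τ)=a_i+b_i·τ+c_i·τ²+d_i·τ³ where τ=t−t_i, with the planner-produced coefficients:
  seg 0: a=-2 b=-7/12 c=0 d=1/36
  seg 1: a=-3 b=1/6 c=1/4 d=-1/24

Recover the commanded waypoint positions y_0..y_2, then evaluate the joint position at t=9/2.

y_0 = S_0(0) = a_0 = -2
y_1 = S_1(0) = a_1 = -3
y_2 = S_1(2) = -2
t_q=9/2 is in segment 1 (τ=3/2); S_1(τ)=-149/64

y_0=-2 y_1=-3 y_2=-2
S(9/2) = -149/64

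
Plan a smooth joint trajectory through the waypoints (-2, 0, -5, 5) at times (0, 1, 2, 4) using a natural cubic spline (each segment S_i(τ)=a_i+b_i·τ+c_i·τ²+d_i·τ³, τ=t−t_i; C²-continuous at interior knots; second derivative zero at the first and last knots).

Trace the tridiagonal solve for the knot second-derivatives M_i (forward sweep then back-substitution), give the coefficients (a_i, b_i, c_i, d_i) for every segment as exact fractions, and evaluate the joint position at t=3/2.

  seg 0: a=-2 b=98/23 c=0 d=-52/23
  seg 1: a=0 b=-58/23 c=-156/23 d=99/23
  seg 2: a=-5 b=-73/23 c=141/23 d=-47/46
S(3/2) = -445/184

Δ: Δ0=2, Δ1=-5, Δ2=5
row 1: diag=4, rhs=-42; c'=1/4, d'=-21/2
row 2: denom=6−1·1/4=23/4; d'=(60−1·-21/2)/(23/4)=282/23
back: M2=282/23
back: M1=-21/2−1/4·282/23=-312/23
M: M0=0, M1=-312/23, M2=282/23, M3=0
seg 0: a=-2, c=M0/2=0, d=(M1−M0)/(6·1)=-52/23, b=Δ0−h0·(2M0+M1)/6=98/23
seg 1: a=0, c=M1/2=-156/23, d=(M2−M1)/(6·1)=99/23, b=Δ1−h1·(2M1+M2)/6=-58/23
seg 2: a=-5, c=M2/2=141/23, d=(M3−M2)/(6·2)=-47/46, b=Δ2−h2·(2M2+M3)/6=-73/23
t_q=3/2 → seg 1, τ=1/2; S=0+-58/23·τ+-156/23·τ²+99/23·τ³=-445/184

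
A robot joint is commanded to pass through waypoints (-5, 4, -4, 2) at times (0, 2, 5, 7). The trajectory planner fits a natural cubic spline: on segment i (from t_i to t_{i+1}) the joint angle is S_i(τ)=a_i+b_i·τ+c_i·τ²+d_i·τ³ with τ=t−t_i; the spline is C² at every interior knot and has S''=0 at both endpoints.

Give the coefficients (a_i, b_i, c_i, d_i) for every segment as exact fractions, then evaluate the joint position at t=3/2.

Δ: Δ0=9/2, Δ1=-8/3, Δ2=3
row 1: diag=10, rhs=-43; c'=3/10, d'=-43/10
row 2: denom=10−3·3/10=91/10; d'=(34−3·-43/10)/(91/10)=67/13
back: M2=67/13
back: M1=-43/10−3/10·67/13=-76/13
M: M0=0, M1=-76/13, M2=67/13, M3=0
seg 0: a=-5, c=M0/2=0, d=(M1−M0)/(6·2)=-19/39, b=Δ0−h0·(2M0+M1)/6=503/78
seg 1: a=4, c=M1/2=-38/13, d=(M2−M1)/(6·3)=11/18, b=Δ1−h1·(2M1+M2)/6=47/78
seg 2: a=-4, c=M2/2=67/26, d=(M3−M2)/(6·2)=-67/156, b=Δ2−h2·(2M2+M3)/6=-17/39
t_q=3/2 → seg 0, τ=3/2; S=-5+503/78·τ+0·τ²+-19/39·τ³=315/104

  seg 0: a=-5 b=503/78 c=0 d=-19/39
  seg 1: a=4 b=47/78 c=-38/13 d=11/18
  seg 2: a=-4 b=-17/39 c=67/26 d=-67/156
S(3/2) = 315/104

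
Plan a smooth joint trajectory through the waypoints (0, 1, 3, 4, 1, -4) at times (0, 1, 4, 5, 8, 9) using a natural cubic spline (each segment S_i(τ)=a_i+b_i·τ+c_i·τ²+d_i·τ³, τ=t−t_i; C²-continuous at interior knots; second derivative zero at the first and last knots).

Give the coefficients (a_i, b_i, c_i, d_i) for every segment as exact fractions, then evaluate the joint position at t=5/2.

  seg 0: a=0 b=3172/2961 c=0 d=-211/2961
  seg 1: a=1 b=2539/2961 c=-211/987 d=1334/26649
  seg 2: a=3 b=2743/2961 c=701/2961 d=-23/141
  seg 3: a=4 b=2696/2961 c=-748/2961 d=-3413/26649
  seg 4: a=1 b=-12031/2961 c=-1387/987 d=1387/2961
S(5/2) = 1299/658

Δ: Δ0=1, Δ1=2/3, Δ2=1, Δ3=-1, Δ4=-5
row 1: diag=8, rhs=-2; c'=3/8, d'=-1/4
row 2: denom=8−3·3/8=55/8; d'=(2−3·-1/4)/(55/8)=2/5
row 3: denom=8−1·8/55=432/55; d'=(-12−1·2/5)/(432/55)=-341/216
row 4: denom=8−3·55/144=329/48; d'=(-24−3·-341/216)/(329/48)=-2774/987
back: M4=-2774/987
back: M3=-341/216−55/144·-2774/987=-1496/2961
back: M2=2/5−8/55·-1496/2961=1402/2961
back: M1=-1/4−3/8·1402/2961=-422/987
M: M0=0, M1=-422/987, M2=1402/2961, M3=-1496/2961, M4=-2774/987, M5=0
seg 0: a=0, c=M0/2=0, d=(M1−M0)/(6·1)=-211/2961, b=Δ0−h0·(2M0+M1)/6=3172/2961
seg 1: a=1, c=M1/2=-211/987, d=(M2−M1)/(6·3)=1334/26649, b=Δ1−h1·(2M1+M2)/6=2539/2961
seg 2: a=3, c=M2/2=701/2961, d=(M3−M2)/(6·1)=-23/141, b=Δ2−h2·(2M2+M3)/6=2743/2961
seg 3: a=4, c=M3/2=-748/2961, d=(M4−M3)/(6·3)=-3413/26649, b=Δ3−h3·(2M3+M4)/6=2696/2961
seg 4: a=1, c=M4/2=-1387/987, d=(M5−M4)/(6·1)=1387/2961, b=Δ4−h4·(2M4+M5)/6=-12031/2961
t_q=5/2 → seg 1, τ=3/2; S=1+2539/2961·τ+-211/987·τ²+1334/26649·τ³=1299/658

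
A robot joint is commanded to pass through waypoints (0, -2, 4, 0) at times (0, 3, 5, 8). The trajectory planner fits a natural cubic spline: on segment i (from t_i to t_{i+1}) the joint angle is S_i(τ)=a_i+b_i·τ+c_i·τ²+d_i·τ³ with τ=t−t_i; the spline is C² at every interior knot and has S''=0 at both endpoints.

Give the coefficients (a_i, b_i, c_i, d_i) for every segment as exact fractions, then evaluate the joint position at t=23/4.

  seg 0: a=0 b=-25/12 c=0 d=17/108
  seg 1: a=-2 b=13/6 c=17/12 d=-1/2
  seg 2: a=4 b=11/6 c=-19/12 d=19/108
S(23/4) = 1167/256

Δ: Δ0=-2/3, Δ1=3, Δ2=-4/3
row 1: diag=10, rhs=22; c'=1/5, d'=11/5
row 2: denom=10−2·1/5=48/5; d'=(-26−2·11/5)/(48/5)=-19/6
back: M2=-19/6
back: M1=11/5−1/5·-19/6=17/6
M: M0=0, M1=17/6, M2=-19/6, M3=0
seg 0: a=0, c=M0/2=0, d=(M1−M0)/(6·3)=17/108, b=Δ0−h0·(2M0+M1)/6=-25/12
seg 1: a=-2, c=M1/2=17/12, d=(M2−M1)/(6·2)=-1/2, b=Δ1−h1·(2M1+M2)/6=13/6
seg 2: a=4, c=M2/2=-19/12, d=(M3−M2)/(6·3)=19/108, b=Δ2−h2·(2M2+M3)/6=11/6
t_q=23/4 → seg 2, τ=3/4; S=4+11/6·τ+-19/12·τ²+19/108·τ³=1167/256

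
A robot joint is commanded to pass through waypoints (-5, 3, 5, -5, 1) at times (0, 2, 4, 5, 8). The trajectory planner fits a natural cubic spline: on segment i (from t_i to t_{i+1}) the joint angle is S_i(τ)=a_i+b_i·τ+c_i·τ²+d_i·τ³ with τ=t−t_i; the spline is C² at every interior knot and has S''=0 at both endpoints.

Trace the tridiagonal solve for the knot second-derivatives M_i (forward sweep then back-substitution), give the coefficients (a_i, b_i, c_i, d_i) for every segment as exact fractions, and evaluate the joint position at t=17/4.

  seg 0: a=-5 b=629/172 c=0 d=59/688
  seg 1: a=3 b=403/86 c=177/344 d=-811/688
  seg 2: a=5 b=-1273/172 c=-282/43 d=681/172
  seg 3: a=-5 b=-743/86 c=915/172 d=-305/516
S(17/4) = 30841/11008

Δ: Δ0=4, Δ1=1, Δ2=-10, Δ3=2
row 1: diag=8, rhs=-18; c'=1/4, d'=-9/4
row 2: denom=6−2·1/4=11/2; d'=(-66−2·-9/4)/(11/2)=-123/11
row 3: denom=8−1·2/11=86/11; d'=(72−1·-123/11)/(86/11)=915/86
back: M3=915/86
back: M2=-123/11−2/11·915/86=-564/43
back: M1=-9/4−1/4·-564/43=177/172
M: M0=0, M1=177/172, M2=-564/43, M3=915/86, M4=0
seg 0: a=-5, c=M0/2=0, d=(M1−M0)/(6·2)=59/688, b=Δ0−h0·(2M0+M1)/6=629/172
seg 1: a=3, c=M1/2=177/344, d=(M2−M1)/(6·2)=-811/688, b=Δ1−h1·(2M1+M2)/6=403/86
seg 2: a=5, c=M2/2=-282/43, d=(M3−M2)/(6·1)=681/172, b=Δ2−h2·(2M2+M3)/6=-1273/172
seg 3: a=-5, c=M3/2=915/172, d=(M4−M3)/(6·3)=-305/516, b=Δ3−h3·(2M3+M4)/6=-743/86
t_q=17/4 → seg 2, τ=1/4; S=5+-1273/172·τ+-282/43·τ²+681/172·τ³=30841/11008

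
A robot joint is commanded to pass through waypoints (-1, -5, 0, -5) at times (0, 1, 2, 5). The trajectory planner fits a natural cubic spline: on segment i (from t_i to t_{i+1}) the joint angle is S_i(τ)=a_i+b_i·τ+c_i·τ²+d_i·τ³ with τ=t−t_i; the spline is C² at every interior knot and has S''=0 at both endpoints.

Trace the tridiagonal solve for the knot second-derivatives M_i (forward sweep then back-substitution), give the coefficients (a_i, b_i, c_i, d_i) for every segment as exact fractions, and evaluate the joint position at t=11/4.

  seg 0: a=-1 b=-608/93 c=0 d=236/93
  seg 1: a=-5 b=100/93 c=236/31 d=-343/93
  seg 2: a=0 b=487/93 c=-107/31 d=107/279
S(11/4) = 4261/1984

Δ: Δ0=-4, Δ1=5, Δ2=-5/3
row 1: diag=4, rhs=54; c'=1/4, d'=27/2
row 2: denom=8−1·1/4=31/4; d'=(-40−1·27/2)/(31/4)=-214/31
back: M2=-214/31
back: M1=27/2−1/4·-214/31=472/31
M: M0=0, M1=472/31, M2=-214/31, M3=0
seg 0: a=-1, c=M0/2=0, d=(M1−M0)/(6·1)=236/93, b=Δ0−h0·(2M0+M1)/6=-608/93
seg 1: a=-5, c=M1/2=236/31, d=(M2−M1)/(6·1)=-343/93, b=Δ1−h1·(2M1+M2)/6=100/93
seg 2: a=0, c=M2/2=-107/31, d=(M3−M2)/(6·3)=107/279, b=Δ2−h2·(2M2+M3)/6=487/93
t_q=11/4 → seg 2, τ=3/4; S=0+487/93·τ+-107/31·τ²+107/279·τ³=4261/1984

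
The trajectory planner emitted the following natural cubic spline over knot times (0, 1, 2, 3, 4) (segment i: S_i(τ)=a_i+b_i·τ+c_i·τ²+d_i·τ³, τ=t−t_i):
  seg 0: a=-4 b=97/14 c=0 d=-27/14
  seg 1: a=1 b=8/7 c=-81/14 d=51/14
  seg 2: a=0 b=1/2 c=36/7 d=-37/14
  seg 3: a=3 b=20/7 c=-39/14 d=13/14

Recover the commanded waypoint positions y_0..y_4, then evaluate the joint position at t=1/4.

y_0=-4 y_1=1 y_2=0 y_3=3 y_4=4
S(1/4) = -2059/896

y_0 = S_0(0) = a_0 = -4
y_1 = S_1(0) = a_1 = 1
y_2 = S_2(0) = a_2 = 0
y_3 = S_3(0) = a_3 = 3
y_4 = S_3(1) = 4
t_q=1/4 is in segment 0 (τ=1/4); S_0(τ)=-2059/896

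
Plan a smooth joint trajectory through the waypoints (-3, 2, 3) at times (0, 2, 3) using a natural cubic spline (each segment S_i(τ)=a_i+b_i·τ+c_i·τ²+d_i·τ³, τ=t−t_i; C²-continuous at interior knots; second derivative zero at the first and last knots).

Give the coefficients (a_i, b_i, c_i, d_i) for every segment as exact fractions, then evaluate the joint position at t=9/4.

Δ: Δ0=5/2, Δ1=1
row 1: diag=6, rhs=-9; c'=1/6, d'=-3/2
back: M1=-3/2
M: M0=0, M1=-3/2, M2=0
seg 0: a=-3, c=M0/2=0, d=(M1−M0)/(6·2)=-1/8, b=Δ0−h0·(2M0+M1)/6=3
seg 1: a=2, c=M1/2=-3/4, d=(M2−M1)/(6·1)=1/4, b=Δ1−h1·(2M1+M2)/6=3/2
t_q=9/4 → seg 1, τ=1/4; S=2+3/2·τ+-3/4·τ²+1/4·τ³=597/256

  seg 0: a=-3 b=3 c=0 d=-1/8
  seg 1: a=2 b=3/2 c=-3/4 d=1/4
S(9/4) = 597/256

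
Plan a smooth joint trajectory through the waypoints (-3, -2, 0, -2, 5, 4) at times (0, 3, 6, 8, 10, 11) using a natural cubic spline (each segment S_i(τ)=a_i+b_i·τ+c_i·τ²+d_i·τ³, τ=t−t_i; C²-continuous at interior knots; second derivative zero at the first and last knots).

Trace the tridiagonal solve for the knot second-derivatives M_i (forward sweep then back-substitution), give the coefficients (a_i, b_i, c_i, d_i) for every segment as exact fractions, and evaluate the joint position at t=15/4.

Δ: Δ0=1/3, Δ1=2/3, Δ2=-1, Δ3=7/2, Δ4=-1
row 1: diag=12, rhs=2; c'=1/4, d'=1/6
row 2: denom=10−3·1/4=37/4; d'=(-10−3·1/6)/(37/4)=-42/37
row 3: denom=8−2·8/37=280/37; d'=(27−2·-42/37)/(280/37)=1083/280
row 4: denom=6−2·37/140=383/70; d'=(-27−2·1083/280)/(383/70)=-4863/766
back: M4=-4863/766
back: M3=1083/280−37/140·-4863/766=2124/383
back: M2=-42/37−8/37·2124/383=-894/383
back: M1=1/6−1/4·-894/383=862/1149
M: M0=0, M1=862/1149, M2=-894/383, M3=2124/383, M4=-4863/766, M5=0
seg 0: a=-3, c=M0/2=0, d=(M1−M0)/(6·3)=431/10341, b=Δ0−h0·(2M0+M1)/6=-16/383
seg 1: a=-2, c=M1/2=431/1149, d=(M2−M1)/(6·3)=-1772/10341, b=Δ1−h1·(2M1+M2)/6=415/383
seg 2: a=0, c=M2/2=-447/383, d=(M3−M2)/(6·2)=503/766, b=Δ2−h2·(2M2+M3)/6=-495/383
seg 3: a=-2, c=M3/2=1062/383, d=(M4−M3)/(6·2)=-3037/3064, b=Δ3−h3·(2M3+M4)/6=735/383
seg 4: a=5, c=M4/2=-4863/1532, d=(M5−M4)/(6·1)=1621/1532, b=Δ4−h4·(2M4+M5)/6=855/766
t_q=15/4 → seg 1, τ=3/4; S=-2+415/383·τ+431/1149·τ²+-1772/10341·τ³=-3213/3064

  seg 0: a=-3 b=-16/383 c=0 d=431/10341
  seg 1: a=-2 b=415/383 c=431/1149 d=-1772/10341
  seg 2: a=0 b=-495/383 c=-447/383 d=503/766
  seg 3: a=-2 b=735/383 c=1062/383 d=-3037/3064
  seg 4: a=5 b=855/766 c=-4863/1532 d=1621/1532
S(15/4) = -3213/3064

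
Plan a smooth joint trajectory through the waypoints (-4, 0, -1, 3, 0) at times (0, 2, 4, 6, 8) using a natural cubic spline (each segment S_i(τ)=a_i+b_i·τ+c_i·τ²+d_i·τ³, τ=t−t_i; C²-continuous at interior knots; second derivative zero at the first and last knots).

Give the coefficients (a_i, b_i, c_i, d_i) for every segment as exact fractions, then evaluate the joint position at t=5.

  seg 0: a=-4 b=163/56 c=0 d=-51/224
  seg 1: a=0 b=5/28 c=-153/112 d=115/224
  seg 2: a=-1 b=7/8 c=12/7 d=-129/224
  seg 3: a=3 b=23/28 c=-195/112 d=65/224
S(5) = 227/224

Δ: Δ0=2, Δ1=-1/2, Δ2=2, Δ3=-3/2
row 1: diag=8, rhs=-15; c'=1/4, d'=-15/8
row 2: denom=8−2·1/4=15/2; d'=(15−2·-15/8)/(15/2)=5/2
row 3: denom=8−2·4/15=112/15; d'=(-21−2·5/2)/(112/15)=-195/56
back: M3=-195/56
back: M2=5/2−4/15·-195/56=24/7
back: M1=-15/8−1/4·24/7=-153/56
M: M0=0, M1=-153/56, M2=24/7, M3=-195/56, M4=0
seg 0: a=-4, c=M0/2=0, d=(M1−M0)/(6·2)=-51/224, b=Δ0−h0·(2M0+M1)/6=163/56
seg 1: a=0, c=M1/2=-153/112, d=(M2−M1)/(6·2)=115/224, b=Δ1−h1·(2M1+M2)/6=5/28
seg 2: a=-1, c=M2/2=12/7, d=(M3−M2)/(6·2)=-129/224, b=Δ2−h2·(2M2+M3)/6=7/8
seg 3: a=3, c=M3/2=-195/112, d=(M4−M3)/(6·2)=65/224, b=Δ3−h3·(2M3+M4)/6=23/28
t_q=5 → seg 2, τ=1; S=-1+7/8·τ+12/7·τ²+-129/224·τ³=227/224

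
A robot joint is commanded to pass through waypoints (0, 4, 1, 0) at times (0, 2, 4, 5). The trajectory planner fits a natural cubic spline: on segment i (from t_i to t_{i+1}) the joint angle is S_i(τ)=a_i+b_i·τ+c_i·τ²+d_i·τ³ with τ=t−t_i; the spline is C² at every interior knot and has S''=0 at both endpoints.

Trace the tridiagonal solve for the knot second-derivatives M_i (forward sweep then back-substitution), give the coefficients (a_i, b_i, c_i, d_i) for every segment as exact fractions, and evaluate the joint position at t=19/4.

Δ: Δ0=2, Δ1=-3/2, Δ2=-1
row 1: diag=8, rhs=-21; c'=1/4, d'=-21/8
row 2: denom=6−2·1/4=11/2; d'=(3−2·-21/8)/(11/2)=3/2
back: M2=3/2
back: M1=-21/8−1/4·3/2=-3
M: M0=0, M1=-3, M2=3/2, M3=0
seg 0: a=0, c=M0/2=0, d=(M1−M0)/(6·2)=-1/4, b=Δ0−h0·(2M0+M1)/6=3
seg 1: a=4, c=M1/2=-3/2, d=(M2−M1)/(6·2)=3/8, b=Δ1−h1·(2M1+M2)/6=0
seg 2: a=1, c=M2/2=3/4, d=(M3−M2)/(6·1)=-1/4, b=Δ2−h2·(2M2+M3)/6=-3/2
t_q=19/4 → seg 2, τ=3/4; S=1+-3/2·τ+3/4·τ²+-1/4·τ³=49/256

  seg 0: a=0 b=3 c=0 d=-1/4
  seg 1: a=4 b=0 c=-3/2 d=3/8
  seg 2: a=1 b=-3/2 c=3/4 d=-1/4
S(19/4) = 49/256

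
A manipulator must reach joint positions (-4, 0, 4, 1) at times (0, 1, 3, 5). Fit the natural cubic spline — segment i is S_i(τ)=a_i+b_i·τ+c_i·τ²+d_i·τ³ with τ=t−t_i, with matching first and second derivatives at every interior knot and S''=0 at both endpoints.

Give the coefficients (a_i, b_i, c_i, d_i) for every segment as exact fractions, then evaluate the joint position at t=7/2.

  seg 0: a=-4 b=185/44 c=0 d=-9/44
  seg 1: a=0 b=79/22 c=-27/44 d=-1/11
  seg 2: a=4 b=1/22 c=-51/44 d=17/88
S(7/2) = 2645/704

Δ: Δ0=4, Δ1=2, Δ2=-3/2
row 1: diag=6, rhs=-12; c'=1/3, d'=-2
row 2: denom=8−2·1/3=22/3; d'=(-21−2·-2)/(22/3)=-51/22
back: M2=-51/22
back: M1=-2−1/3·-51/22=-27/22
M: M0=0, M1=-27/22, M2=-51/22, M3=0
seg 0: a=-4, c=M0/2=0, d=(M1−M0)/(6·1)=-9/44, b=Δ0−h0·(2M0+M1)/6=185/44
seg 1: a=0, c=M1/2=-27/44, d=(M2−M1)/(6·2)=-1/11, b=Δ1−h1·(2M1+M2)/6=79/22
seg 2: a=4, c=M2/2=-51/44, d=(M3−M2)/(6·2)=17/88, b=Δ2−h2·(2M2+M3)/6=1/22
t_q=7/2 → seg 2, τ=1/2; S=4+1/22·τ+-51/44·τ²+17/88·τ³=2645/704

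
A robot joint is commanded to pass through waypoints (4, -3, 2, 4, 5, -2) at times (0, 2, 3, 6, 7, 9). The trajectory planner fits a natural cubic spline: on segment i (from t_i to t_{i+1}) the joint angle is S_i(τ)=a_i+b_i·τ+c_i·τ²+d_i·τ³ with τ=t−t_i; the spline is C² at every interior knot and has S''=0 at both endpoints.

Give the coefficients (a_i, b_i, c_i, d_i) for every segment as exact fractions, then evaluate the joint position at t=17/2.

  seg 0: a=4 b=-75107/11310 c=0 d=17761/22620
  seg 1: a=-3 b=31459/11310 c=17761/3770 d=-14096/5655
  seg 2: a=2 b=53449/11310 c=-10431/3770 d=41/87
  seg 3: a=4 b=9601/11310 c=5559/3770 d=-7484/5655
  seg 4: a=5 b=-1949/11310 c=-9409/3770 d=9409/22620
S(17/2) = 6393/12064

Δ: Δ0=-7/2, Δ1=5, Δ2=2/3, Δ3=1, Δ4=-7/2
row 1: diag=6, rhs=51; c'=1/6, d'=17/2
row 2: denom=8−1·1/6=47/6; d'=(-26−1·17/2)/(47/6)=-207/47
row 3: denom=8−3·18/47=322/47; d'=(2−3·-207/47)/(322/47)=715/322
row 4: denom=6−1·47/322=1885/322; d'=(-27−1·715/322)/(1885/322)=-9409/1885
back: M4=-9409/1885
back: M3=715/322−47/322·-9409/1885=5559/1885
back: M2=-207/47−18/47·5559/1885=-10431/1885
back: M1=17/2−1/6·-10431/1885=17761/1885
M: M0=0, M1=17761/1885, M2=-10431/1885, M3=5559/1885, M4=-9409/1885, M5=0
seg 0: a=4, c=M0/2=0, d=(M1−M0)/(6·2)=17761/22620, b=Δ0−h0·(2M0+M1)/6=-75107/11310
seg 1: a=-3, c=M1/2=17761/3770, d=(M2−M1)/(6·1)=-14096/5655, b=Δ1−h1·(2M1+M2)/6=31459/11310
seg 2: a=2, c=M2/2=-10431/3770, d=(M3−M2)/(6·3)=41/87, b=Δ2−h2·(2M2+M3)/6=53449/11310
seg 3: a=4, c=M3/2=5559/3770, d=(M4−M3)/(6·1)=-7484/5655, b=Δ3−h3·(2M3+M4)/6=9601/11310
seg 4: a=5, c=M4/2=-9409/3770, d=(M5−M4)/(6·2)=9409/22620, b=Δ4−h4·(2M4+M5)/6=-1949/11310
t_q=17/2 → seg 4, τ=3/2; S=5+-1949/11310·τ+-9409/3770·τ²+9409/22620·τ³=6393/12064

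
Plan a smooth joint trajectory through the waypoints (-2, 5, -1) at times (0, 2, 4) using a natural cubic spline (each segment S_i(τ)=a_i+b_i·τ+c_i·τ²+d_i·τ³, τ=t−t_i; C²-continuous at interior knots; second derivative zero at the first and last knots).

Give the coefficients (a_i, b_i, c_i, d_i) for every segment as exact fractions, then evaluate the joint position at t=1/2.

  seg 0: a=-2 b=41/8 c=0 d=-13/32
  seg 1: a=5 b=1/4 c=-39/16 d=13/32
S(1/2) = 131/256

Δ: Δ0=7/2, Δ1=-3
row 1: diag=8, rhs=-39; c'=1/4, d'=-39/8
back: M1=-39/8
M: M0=0, M1=-39/8, M2=0
seg 0: a=-2, c=M0/2=0, d=(M1−M0)/(6·2)=-13/32, b=Δ0−h0·(2M0+M1)/6=41/8
seg 1: a=5, c=M1/2=-39/16, d=(M2−M1)/(6·2)=13/32, b=Δ1−h1·(2M1+M2)/6=1/4
t_q=1/2 → seg 0, τ=1/2; S=-2+41/8·τ+0·τ²+-13/32·τ³=131/256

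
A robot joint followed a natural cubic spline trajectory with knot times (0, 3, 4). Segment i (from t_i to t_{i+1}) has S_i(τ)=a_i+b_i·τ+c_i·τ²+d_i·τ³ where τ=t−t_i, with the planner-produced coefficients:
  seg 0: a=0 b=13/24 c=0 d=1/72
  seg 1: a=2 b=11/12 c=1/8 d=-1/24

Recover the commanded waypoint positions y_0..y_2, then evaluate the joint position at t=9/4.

y_0 = S_0(0) = a_0 = 0
y_1 = S_1(0) = a_1 = 2
y_2 = S_1(1) = 3
t_q=9/4 is in segment 0 (τ=9/4); S_0(τ)=705/512

y_0=0 y_1=2 y_2=3
S(9/4) = 705/512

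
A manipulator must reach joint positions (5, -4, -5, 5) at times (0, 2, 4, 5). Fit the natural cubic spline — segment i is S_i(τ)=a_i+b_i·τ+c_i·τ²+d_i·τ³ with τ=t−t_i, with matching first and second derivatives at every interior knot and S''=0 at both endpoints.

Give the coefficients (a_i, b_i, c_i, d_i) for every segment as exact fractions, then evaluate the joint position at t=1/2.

Δ: Δ0=-9/2, Δ1=-1/2, Δ2=10
row 1: diag=8, rhs=24; c'=1/4, d'=3
row 2: denom=6−2·1/4=11/2; d'=(63−2·3)/(11/2)=114/11
back: M2=114/11
back: M1=3−1/4·114/11=9/22
M: M0=0, M1=9/22, M2=114/11, M3=0
seg 0: a=5, c=M0/2=0, d=(M1−M0)/(6·2)=3/88, b=Δ0−h0·(2M0+M1)/6=-51/11
seg 1: a=-4, c=M1/2=9/44, d=(M2−M1)/(6·2)=73/88, b=Δ1−h1·(2M1+M2)/6=-93/22
seg 2: a=-5, c=M2/2=57/11, d=(M3−M2)/(6·1)=-19/11, b=Δ2−h2·(2M2+M3)/6=72/11
t_q=1/2 → seg 0, τ=1/2; S=5+-51/11·τ+0·τ²+3/88·τ³=1891/704

  seg 0: a=5 b=-51/11 c=0 d=3/88
  seg 1: a=-4 b=-93/22 c=9/44 d=73/88
  seg 2: a=-5 b=72/11 c=57/11 d=-19/11
S(1/2) = 1891/704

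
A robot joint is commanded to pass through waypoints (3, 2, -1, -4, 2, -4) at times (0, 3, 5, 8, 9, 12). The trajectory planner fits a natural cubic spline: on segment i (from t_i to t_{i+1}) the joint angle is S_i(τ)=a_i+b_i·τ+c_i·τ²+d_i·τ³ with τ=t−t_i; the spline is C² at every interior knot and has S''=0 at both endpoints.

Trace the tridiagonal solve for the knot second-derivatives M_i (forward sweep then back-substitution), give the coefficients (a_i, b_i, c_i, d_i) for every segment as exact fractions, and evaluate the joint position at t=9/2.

Δ: Δ0=-1/3, Δ1=-3/2, Δ2=-1, Δ3=6, Δ4=-2
row 1: diag=10, rhs=-7; c'=1/5, d'=-7/10
row 2: denom=10−2·1/5=48/5; d'=(3−2·-7/10)/(48/5)=11/24
row 3: denom=8−3·5/16=113/16; d'=(42−3·11/24)/(113/16)=650/113
row 4: denom=8−1·16/113=888/113; d'=(-48−1·650/113)/(888/113)=-3037/444
back: M4=-3037/444
back: M3=650/113−16/113·-3037/444=746/111
back: M2=11/24−5/16·746/111=-243/148
back: M1=-7/10−1/5·-243/148=-55/148
M: M0=0, M1=-55/148, M2=-243/148, M3=746/111, M4=-3037/444, M5=0
seg 0: a=3, c=M0/2=0, d=(M1−M0)/(6·3)=-55/2664, b=Δ0−h0·(2M0+M1)/6=-131/888
seg 1: a=2, c=M1/2=-55/296, d=(M2−M1)/(6·2)=-47/444, b=Δ1−h1·(2M1+M2)/6=-313/444
seg 2: a=-1, c=M2/2=-243/296, d=(M3−M2)/(6·3)=3713/7992, b=Δ2−h2·(2M2+M3)/6=-1207/444
seg 3: a=-4, c=M3/2=373/111, d=(M4−M3)/(6·1)=-669/296, b=Δ3−h3·(2M3+M4)/6=4351/888
seg 4: a=2, c=M4/2=-3037/888, d=(M5−M4)/(6·3)=3037/7992, b=Δ4−h4·(2M4+M5)/6=2149/444
t_q=9/2 → seg 1, τ=3/2; S=2+-313/444·τ+-55/296·τ²+-47/444·τ³=99/592

  seg 0: a=3 b=-131/888 c=0 d=-55/2664
  seg 1: a=2 b=-313/444 c=-55/296 d=-47/444
  seg 2: a=-1 b=-1207/444 c=-243/296 d=3713/7992
  seg 3: a=-4 b=4351/888 c=373/111 d=-669/296
  seg 4: a=2 b=2149/444 c=-3037/888 d=3037/7992
S(9/2) = 99/592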